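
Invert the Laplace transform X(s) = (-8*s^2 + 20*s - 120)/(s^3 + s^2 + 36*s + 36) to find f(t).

f(t) = 4*sin(6*t) - 4*cos(6*t) - 4*exp(-t)

Factor the denominator: s^3 + s^2 + 36*s + 36 = (s + 1)*(s^2 + 36).
Partial fraction decomposition gives [-4/(s + 1)] + [-4*s/(s^2 + 36)] + [24/(s^2 + 36)].
Invert each term: -4/(s + 1) ↔ -4e^(-t); -4·s/(s^2 + 36) ↔ -4cos(6t); 4·6/(s^2 + 36) ↔ 4sin(6t).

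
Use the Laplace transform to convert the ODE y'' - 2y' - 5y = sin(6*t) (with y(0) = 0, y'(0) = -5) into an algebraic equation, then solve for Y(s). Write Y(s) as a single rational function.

Apply the Laplace transform to the equation.
With L{y''} = s^2 Y - s·y(0) - y'(0) and L{y'} = sY - y(0), with y(0) = 0, y'(0) = -5: the LHS transforms to (s^2 - 2*s - 5)Y - (-5).
The right side is L{sin(6*t)} = 6/(s^2 + 36).
So (s^2 - 2*s - 5)Y = 6/(s^2 + 36) + (-5).
Divide through and combine into a single rational function.

Y(s) = (-5*s^2 - 174)/(s^4 - 2*s^3 + 31*s^2 - 72*s - 180)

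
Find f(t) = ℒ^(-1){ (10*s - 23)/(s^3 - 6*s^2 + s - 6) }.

Factor the denominator: s^3 - 6*s^2 + s - 6 = (s - 6)*(s^2 + 1).
Partial fraction decomposition gives [1/(s - 6)] + [-s/(s^2 + 1)] + [4/(s^2 + 1)].
Invert each term: 1/(s - 6) ↔ e^(6t); -1·s/(s^2 + 1) ↔ -cos(t); 4·1/(s^2 + 1) ↔ 4sin(t).

f(t) = exp(6*t) + 4*sin(t) - cos(t)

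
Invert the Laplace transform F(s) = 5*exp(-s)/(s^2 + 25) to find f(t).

The factor e^(-s) signals a time shift by c = 1 (second shifting theorem).
L{sin(5t)} = 5/(s^2 + 25), so L^-1{5/(s^2 + 25)} = sin(5*t).
Hence the inverse is u(t - 1) times that function evaluated at t - 1.

f(t) = Heaviside(t - 1)*(sin(5*t - 5))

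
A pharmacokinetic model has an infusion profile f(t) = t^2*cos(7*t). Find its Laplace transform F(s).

L{cos(7t)} = s/(s^2 + 49).
Then apply L{t^2·g(t)} = (-1)^2 d^2/ds^2[G(s)] with G(s) = s/(s^2 + 49):
differentiating 2 times and applying the sign gives 2*s*(s^2 - 147)/(s^2 + 49)^3.

F(s) = 2*s*(s^2 - 147)/(s^2 + 49)^3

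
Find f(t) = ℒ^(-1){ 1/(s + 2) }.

f(t) = exp(-2*t)

Since L{e^(-2t)} = 1/(s + 2), the inverse is exp(-2*t).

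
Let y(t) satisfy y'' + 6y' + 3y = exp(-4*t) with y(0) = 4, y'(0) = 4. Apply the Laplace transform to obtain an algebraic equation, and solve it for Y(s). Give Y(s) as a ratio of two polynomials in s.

Take the Laplace transform of both sides.
With L{y''} = s^2 Y - s·y(0) - y'(0) and L{y'} = sY - y(0), with y(0) = 4, y'(0) = 4: the LHS transforms to (s^2 + 6*s + 3)Y - (4*s + 28).
The right side is L{exp(-4*t)} = 1/(s + 4).
So (s^2 + 6*s + 3)Y = 1/(s + 4) + (4*s + 28).
Divide through and combine into a single rational function.

Y(s) = (4*s^2 + 44*s + 113)/(s^3 + 10*s^2 + 27*s + 12)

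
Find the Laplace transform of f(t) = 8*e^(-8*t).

8/(s + 8)

L{8} = 8/s.
By the first shifting theorem, multiplying by e^(-8t) replaces s with s + 8.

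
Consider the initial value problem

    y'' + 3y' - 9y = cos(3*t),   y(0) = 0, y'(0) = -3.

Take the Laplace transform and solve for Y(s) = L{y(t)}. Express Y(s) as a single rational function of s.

Apply the Laplace transform to the equation.
With L{y''} = s^2 Y - s·y(0) - y'(0) and L{y'} = sY - y(0), with y(0) = 0, y'(0) = -3: the LHS transforms to (s^2 + 3*s - 9)Y - (-3).
The right side is L{cos(3*t)} = s/(s^2 + 9).
So (s^2 + 3*s - 9)Y = s/(s^2 + 9) + (-3).
Solve for Y(s) and write it as one ratio of polynomials.

Y(s) = (-3*s^2 + s - 27)/(s^4 + 3*s^3 + 27*s - 81)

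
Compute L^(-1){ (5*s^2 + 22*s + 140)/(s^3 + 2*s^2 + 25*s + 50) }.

Factor the denominator: s^3 + 2*s^2 + 25*s + 50 = (s + 2)*(s^2 + 25).
Partial fraction decomposition gives [4/(s + 2)] + [s/(s^2 + 25)] + [20/(s^2 + 25)].
Invert each term: 4/(s + 2) ↔ 4e^(-2t); 1·s/(s^2 + 25) ↔ cos(5t); 4·5/(s^2 + 25) ↔ 4sin(5t).

4*sin(5*t) + cos(5*t) + 4*exp(-2*t)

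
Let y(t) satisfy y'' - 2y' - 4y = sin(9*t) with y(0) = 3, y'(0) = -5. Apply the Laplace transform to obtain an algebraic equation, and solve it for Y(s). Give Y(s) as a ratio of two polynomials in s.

Apply the Laplace transform to the equation.
The derivative rules (L{y''} = s^2 Y - s·y(0) - y'(0) and L{y'} = sY - y(0), with y(0) = 3, y'(0) = -5) turn the left side into (s^2 - 2*s - 4)Y - (3*s - 11).
The right side is L{sin(9*t)} = 9/(s^2 + 81).
So (s^2 - 2*s - 4)Y = 9/(s^2 + 81) + (3*s - 11).
Solve for Y(s) and write it as one ratio of polynomials.

Y(s) = (3*s^3 - 11*s^2 + 243*s - 882)/(s^4 - 2*s^3 + 77*s^2 - 162*s - 324)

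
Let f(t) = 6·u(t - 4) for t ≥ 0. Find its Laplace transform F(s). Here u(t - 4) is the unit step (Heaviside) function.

By the second shifting theorem, L{u(t - c)·g(t - c)} = e^(-cs)·G(s) with c = 4 and G(s) = L{g(t)}.
L{6} = 6/s.

F(s) = 6*exp(-4*s)/s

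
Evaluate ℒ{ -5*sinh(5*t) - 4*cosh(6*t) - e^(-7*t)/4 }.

-4*s/(s^2 - 36) - 25/(s^2 - 25) - 1/(4*(s + 7))

By linearity of the Laplace transform, transform each term separately.
(-4)·[L{cosh(6t)} = s/(s^2 - 36)]; (-5)·[L{sinh(5t)} = 5/(s^2 - 25)]; (-1/4)·[L{e^(-7t)} = 1/(s + 7)].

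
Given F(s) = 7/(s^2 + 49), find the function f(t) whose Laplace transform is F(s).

Since L{sin(7t)} = 7/(s^2 + 49), the inverse is sin(7*t).

f(t) = sin(7*t)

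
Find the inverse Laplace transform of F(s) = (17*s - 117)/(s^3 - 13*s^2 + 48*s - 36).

-3*t*exp(6*t) + 4*exp(6*t) - 4*exp(t)

Factor the denominator: s^3 - 13*s^2 + 48*s - 36 = (s - 6)^2*(s - 1).
Partial fraction decomposition gives [4/(s - 6)] + [-3/(s - 6)^2] + [-4/(s - 1)].
Invert each term: 4/(s - 6) ↔ 4e^(6t); -3/(s - 6)^2 ↔ -3t·e^(6t); -4/(s - 1) ↔ -4e^(t).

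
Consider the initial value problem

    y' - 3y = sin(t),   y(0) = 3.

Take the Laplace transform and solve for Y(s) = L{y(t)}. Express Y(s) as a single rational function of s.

Apply the Laplace transform to the equation.
The derivative rules (L{y'} = sY - y(0) = sY - 3) turn the left side into (s - 3)Y - (3).
The right side is L{sin(t)} = 1/(s^2 + 1).
So (s - 3)Y = 1/(s^2 + 1) + (3).
Isolate Y and clear denominators.

Y(s) = (3*s^2 + 4)/(s^3 - 3*s^2 + s - 3)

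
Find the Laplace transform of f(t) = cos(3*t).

s/(s^2 + 9)

L{cos(3t)} = s/(s^2 + 9).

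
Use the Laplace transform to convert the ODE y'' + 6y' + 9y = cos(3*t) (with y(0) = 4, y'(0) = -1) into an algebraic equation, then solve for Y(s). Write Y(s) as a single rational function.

Apply the Laplace transform to the equation.
With L{y''} = s^2 Y - s·y(0) - y'(0) and L{y'} = sY - y(0), with y(0) = 4, y'(0) = -1: the LHS transforms to (s^2 + 6*s + 9)Y - (4*s + 23).
The right side is L{cos(3*t)} = s/(s^2 + 9).
So (s^2 + 6*s + 9)Y = s/(s^2 + 9) + (4*s + 23).
Divide through and combine into a single rational function.

Y(s) = (4*s^3 + 23*s^2 + 37*s + 207)/(s^4 + 6*s^3 + 18*s^2 + 54*s + 81)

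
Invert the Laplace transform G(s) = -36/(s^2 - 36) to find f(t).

f(t) = -6*sinh(6*t)

Since L{sinh(6t)} = 6/(s^2 - 36), the inverse is sinh(6*t), scaled by -6.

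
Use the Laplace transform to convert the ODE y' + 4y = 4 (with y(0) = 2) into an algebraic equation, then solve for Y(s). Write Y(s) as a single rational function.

Apply the Laplace transform to the equation.
With L{y'} = sY - y(0) = sY - 2: the LHS transforms to (s + 4)Y - (2).
The right side is L{4} = 4/s.
So (s + 4)Y = 4/s + (2).
Solve for Y(s) and write it as one ratio of polynomials.

Y(s) = (2*s + 4)/(s^2 + 4*s)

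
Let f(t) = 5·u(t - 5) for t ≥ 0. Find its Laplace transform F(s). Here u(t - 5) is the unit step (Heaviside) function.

F(s) = 5*exp(-5*s)/s

By the second shifting theorem, L{u(t - c)·g(t - c)} = e^(-cs)·G(s) with c = 5 and G(s) = L{g(t)}.
L{5} = 5/s.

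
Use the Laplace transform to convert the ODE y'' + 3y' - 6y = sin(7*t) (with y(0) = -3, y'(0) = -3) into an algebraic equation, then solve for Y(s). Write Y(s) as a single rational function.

Apply the Laplace transform to the equation.
The derivative rules (L{y''} = s^2 Y - s·y(0) - y'(0) and L{y'} = sY - y(0), with y(0) = -3, y'(0) = -3) turn the left side into (s^2 + 3*s - 6)Y - (-3*s - 12).
The right side is L{sin(7*t)} = 7/(s^2 + 49).
So (s^2 + 3*s - 6)Y = 7/(s^2 + 49) + (-3*s - 12).
Isolate Y and clear denominators.

Y(s) = (-3*s^3 - 12*s^2 - 147*s - 581)/(s^4 + 3*s^3 + 43*s^2 + 147*s - 294)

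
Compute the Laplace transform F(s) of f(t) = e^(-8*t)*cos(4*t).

L{cos(4t)} = s/(s^2 + 16).
By the first shifting theorem, multiplying by e^(-8t) replaces s with s + 8.

F(s) = (s + 8)/((s + 8)^2 + 16)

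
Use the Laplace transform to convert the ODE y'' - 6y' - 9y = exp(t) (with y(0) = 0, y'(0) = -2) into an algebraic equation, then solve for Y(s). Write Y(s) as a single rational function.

Y(s) = (-2*s + 3)/(s^3 - 7*s^2 - 3*s + 9)

Transform both sides with L{·}.
With L{y''} = s^2 Y - s·y(0) - y'(0) and L{y'} = sY - y(0), with y(0) = 0, y'(0) = -2: the LHS transforms to (s^2 - 6*s - 9)Y - (-2).
The right side is L{exp(t)} = 1/(s - 1).
So (s^2 - 6*s - 9)Y = 1/(s - 1) + (-2).
Isolate Y and clear denominators.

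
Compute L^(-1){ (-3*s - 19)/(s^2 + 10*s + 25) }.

Factor the denominator: s^2 + 10*s + 25 = (s + 5)^2.
Partial fraction decomposition gives [-3/(s + 5)] + [-4/(s + 5)^2].
Invert each term: -3/(s + 5) ↔ -3e^(-5t); -4/(s + 5)^2 ↔ -4t·e^(-5t).

-4*t*exp(-5*t) - 3*exp(-5*t)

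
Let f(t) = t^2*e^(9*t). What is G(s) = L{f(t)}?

G(s) = 2/(s - 9)^3

L{e^(9t)} = 1/(s - 9).
Then apply L{t^2·g(t)} = (-1)^2 d^2/ds^2[H(s)] with H(s) = 1/(s - 9):
differentiating 2 times and applying the sign gives 2/(s - 9)^3.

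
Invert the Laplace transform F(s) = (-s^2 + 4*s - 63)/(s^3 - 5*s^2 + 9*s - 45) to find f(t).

f(t) = -2*exp(5*t) + 3*sin(3*t) + cos(3*t)

Factor the denominator: s^3 - 5*s^2 + 9*s - 45 = (s - 5)*(s^2 + 9).
Partial fraction decomposition gives [-2/(s - 5)] + [s/(s^2 + 9)] + [9/(s^2 + 9)].
Invert each term: -2/(s - 5) ↔ -2e^(5t); 1·s/(s^2 + 9) ↔ cos(3t); 3·3/(s^2 + 9) ↔ 3sin(3t).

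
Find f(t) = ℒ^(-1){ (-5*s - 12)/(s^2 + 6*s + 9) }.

f(t) = 3*t*exp(-3*t) - 5*exp(-3*t)

Factor the denominator: s^2 + 6*s + 9 = (s + 3)^2.
Partial fraction decomposition gives [-5/(s + 3)] + [3/(s + 3)^2].
Invert each term: -5/(s + 3) ↔ -5e^(-3t); 3/(s + 3)^2 ↔ 3t·e^(-3t).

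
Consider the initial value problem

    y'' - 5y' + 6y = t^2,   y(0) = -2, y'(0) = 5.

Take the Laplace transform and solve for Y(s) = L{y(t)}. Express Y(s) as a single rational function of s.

Y(s) = (-2*s^4 + 15*s^3 + 2)/(s^5 - 5*s^4 + 6*s^3)

Apply the Laplace transform to the equation.
With L{y''} = s^2 Y - s·y(0) - y'(0) and L{y'} = sY - y(0), with y(0) = -2, y'(0) = 5: the LHS transforms to (s^2 - 5*s + 6)Y - (-2*s + 15).
The right side is L{t^2} = 2/s^3.
So (s^2 - 5*s + 6)Y = 2/s^3 + (-2*s + 15).
Solve for Y(s) and write it as one ratio of polynomials.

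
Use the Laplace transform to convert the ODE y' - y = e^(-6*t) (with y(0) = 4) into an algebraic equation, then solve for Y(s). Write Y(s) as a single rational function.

Take the Laplace transform of both sides.
Using L{y'} = sY - y(0) = sY - 4, the left side becomes (s - 1)Y - (4).
The right side is L{e^(-6*t)} = 1/(s + 6).
So (s - 1)Y = 1/(s + 6) + (4).
Divide through and combine into a single rational function.

Y(s) = (4*s + 25)/(s^2 + 5*s - 6)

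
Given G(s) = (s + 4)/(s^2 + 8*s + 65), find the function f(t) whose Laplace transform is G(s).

f(t) = exp(-4*t)*cos(7*t)

Rewrite the denominator: s^2 + 8*s + 65 = (s + 4)^2 + 49.
The form in (s + 4) signals a first-shifting-theorem factor e^(-4t).
Since L{cos(7t)} = s/(s^2 + 49), the inverse is e^(-4*t)*cos(7*t).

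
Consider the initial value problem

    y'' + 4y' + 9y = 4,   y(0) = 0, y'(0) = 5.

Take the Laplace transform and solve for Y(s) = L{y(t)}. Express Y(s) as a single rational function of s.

Y(s) = (5*s + 4)/(s^3 + 4*s^2 + 9*s)

Laplace-transform each side.
With L{y''} = s^2 Y - s·y(0) - y'(0) and L{y'} = sY - y(0), with y(0) = 0, y'(0) = 5: the LHS transforms to (s^2 + 4*s + 9)Y - (5).
The right side is L{4} = 4/s.
So (s^2 + 4*s + 9)Y = 4/s + (5).
Isolate Y and clear denominators.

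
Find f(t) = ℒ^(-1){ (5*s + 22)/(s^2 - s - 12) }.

f(t) = 6*exp(4*t) - exp(-3*t)

Factor the denominator: s^2 - s - 12 = (s - 4)*(s + 3).
Partial fraction decomposition gives [-1/(s + 3)] + [6/(s - 4)].
Invert each term: -1/(s + 3) ↔ -e^(-3t); 6/(s - 4) ↔ 6e^(4t).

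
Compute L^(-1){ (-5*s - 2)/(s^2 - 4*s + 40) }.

Complete the square in the denominator: s^2 - 4*s + 40 = (s - 2)^2 + 6^2.
Split the numerator to match: -5*s - 2 = -5·(s - 2) - 2·6.
Invert each term: -5·(s - 2)/((s - 2)^2 + 36) ↔ -5e^(2t)cos(6t); -2·6/((s - 2)^2 + 36) ↔ -2e^(2t)sin(6t).

-2*exp(2*t)*sin(6*t) - 5*exp(2*t)*cos(6*t)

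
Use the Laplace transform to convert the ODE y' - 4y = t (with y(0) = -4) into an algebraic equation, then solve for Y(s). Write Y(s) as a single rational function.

Y(s) = (-4*s^2 + 1)/(s^3 - 4*s^2)

Apply the Laplace transform to the equation.
Using L{y'} = sY - y(0) = sY - (-4), the left side becomes (s - 4)Y - (-4).
The right side is L{t} = s^(-2).
So (s - 4)Y = s^(-2) + (-4).
Isolate Y and clear denominators.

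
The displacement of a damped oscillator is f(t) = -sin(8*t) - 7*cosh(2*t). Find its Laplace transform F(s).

By linearity of the Laplace transform, transform each term separately.
(-7)·[L{cosh(2t)} = s/(s^2 - 4)]; (-1)·[L{sin(8t)} = 8/(s^2 + 64)].

F(s) = -7*s/(s^2 - 4) - 8/(s^2 + 64)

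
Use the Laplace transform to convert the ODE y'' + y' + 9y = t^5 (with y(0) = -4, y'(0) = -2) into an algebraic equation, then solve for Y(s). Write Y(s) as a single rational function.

Y(s) = (-4*s^7 - 6*s^6 + 120)/(s^8 + s^7 + 9*s^6)

Transform both sides with L{·}.
Using L{y''} = s^2 Y - s·y(0) - y'(0) and L{y'} = sY - y(0), with y(0) = -4, y'(0) = -2, the left side becomes (s^2 + s + 9)Y - (-4*s - 6).
The right side is L{t^5} = 120/s^6.
So (s^2 + s + 9)Y = 120/s^6 + (-4*s - 6).
Isolate Y and clear denominators.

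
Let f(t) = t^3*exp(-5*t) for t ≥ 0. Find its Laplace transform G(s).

L{t^3} = 3!/s^4 = 6/s^4.
By the first shifting theorem, multiplying by e^(-5t) replaces s with s + 5.

G(s) = 6/(s + 5)^4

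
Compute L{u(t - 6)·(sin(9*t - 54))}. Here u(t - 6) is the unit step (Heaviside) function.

9*exp(-6*s)/(s^2 + 81)

By the second shifting theorem, L{u(t - c)·g(t - c)} = e^(-cs)·H(s) with c = 6 and H(s) = L{g(t)}.
L{sin(9t)} = 9/(s^2 + 81).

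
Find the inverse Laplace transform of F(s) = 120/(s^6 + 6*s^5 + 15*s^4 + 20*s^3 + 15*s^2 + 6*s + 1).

t^5*exp(-t)

Rewrite the denominator: s^6 + 6*s^5 + 15*s^4 + 20*s^3 + 15*s^2 + 6*s + 1 = (s + 1)^6.
The form in (s + 1) signals a first-shifting-theorem factor e^(-t).
Since L{t^5} = 5!/s^6 = 120/s^6, the inverse is t^5*e^(-t).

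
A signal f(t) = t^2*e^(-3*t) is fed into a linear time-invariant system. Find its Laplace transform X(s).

L{e^(-3t)} = 1/(s + 3).
Then apply L{t^2·g(t)} = (-1)^2 d^2/ds^2[G(s)] with G(s) = 1/(s + 3):
differentiating 2 times and applying the sign gives 2/(s + 3)^3.

X(s) = 2/(s + 3)^3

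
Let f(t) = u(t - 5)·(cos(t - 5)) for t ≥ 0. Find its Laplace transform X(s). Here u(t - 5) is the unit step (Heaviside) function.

X(s) = s*exp(-5*s)/(s^2 + 1)

By the second shifting theorem, L{u(t - c)·g(t - c)} = e^(-cs)·G(s) with c = 5 and G(s) = L{g(t)}.
L{cos(t)} = s/(s^2 + 1).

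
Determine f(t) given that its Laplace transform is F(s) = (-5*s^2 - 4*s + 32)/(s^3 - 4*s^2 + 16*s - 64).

Factor the denominator: s^3 - 4*s^2 + 16*s - 64 = (s - 4)*(s^2 + 16).
Partial fraction decomposition gives [-2/(s - 4)] + [-3*s/(s^2 + 16)] + [-16/(s^2 + 16)].
Invert each term: -2/(s - 4) ↔ -2e^(4t); -3·s/(s^2 + 16) ↔ -3cos(4t); -4·4/(s^2 + 16) ↔ -4sin(4t).

f(t) = -2*exp(4*t) - 4*sin(4*t) - 3*cos(4*t)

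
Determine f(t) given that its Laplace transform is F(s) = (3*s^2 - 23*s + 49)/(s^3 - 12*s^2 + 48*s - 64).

Factor the denominator: s^3 - 12*s^2 + 48*s - 64 = (s - 4)^3.
Partial fraction decomposition gives [3/(s - 4)] + [(s - 4)^(-2)] + [5/(s - 4)^3].
Invert each term: 3/(s - 4) ↔ 3e^(4t); 1/(s - 4)^2 ↔ t·e^(4t); 5/(s - 4)^3 ↔ (5/2)t^2·e^(4t).

f(t) = 5*t^2*exp(4*t)/2 + t*exp(4*t) + 3*exp(4*t)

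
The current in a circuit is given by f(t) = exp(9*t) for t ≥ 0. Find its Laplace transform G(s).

L{e^(9t)} = 1/(s - 9).

G(s) = 1/(s - 9)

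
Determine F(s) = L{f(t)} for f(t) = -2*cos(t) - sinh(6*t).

The transform is linear, so treat each term independently.
(-2)·[L{cos(t)} = s/(s^2 + 1)]; (-1)·[L{sinh(6t)} = 6/(s^2 - 36)].

F(s) = -2*s/(s^2 + 1) - 6/(s^2 - 36)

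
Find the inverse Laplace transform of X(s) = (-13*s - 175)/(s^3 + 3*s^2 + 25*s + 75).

Factor the denominator: s^3 + 3*s^2 + 25*s + 75 = (s + 3)*(s^2 + 25).
Partial fraction decomposition gives [-4/(s + 3)] + [4*s/(s^2 + 25)] + [-25/(s^2 + 25)].
Invert each term: -4/(s + 3) ↔ -4e^(-3t); 4·s/(s^2 + 25) ↔ 4cos(5t); -5·5/(s^2 + 25) ↔ -5sin(5t).

-5*sin(5*t) + 4*cos(5*t) - 4*exp(-3*t)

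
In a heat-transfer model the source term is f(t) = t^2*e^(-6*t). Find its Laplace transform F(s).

L{e^(-6t)} = 1/(s + 6).
Then apply L{t^2·g(t)} = (-1)^2 d^2/ds^2[G(s)] with G(s) = 1/(s + 6):
differentiating 2 times and applying the sign gives 2/(s + 6)^3.

F(s) = 2/(s + 6)^3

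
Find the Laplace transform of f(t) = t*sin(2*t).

4*s/(s^2 + 4)^2

L{sin(2t)} = 2/(s^2 + 4).
Then apply L{t·g(t)} = -d/ds[G(s)] with G(s) = 2/(s^2 + 4):
differentiating 1 time and applying the sign gives 4*s/(s^2 + 4)^2.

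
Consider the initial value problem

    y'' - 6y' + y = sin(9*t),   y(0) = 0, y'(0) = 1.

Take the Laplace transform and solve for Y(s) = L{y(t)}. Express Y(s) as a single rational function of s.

Y(s) = (s^2 + 90)/(s^4 - 6*s^3 + 82*s^2 - 486*s + 81)

Transform both sides with L{·}.
Using L{y''} = s^2 Y - s·y(0) - y'(0) and L{y'} = sY - y(0), with y(0) = 0, y'(0) = 1, the left side becomes (s^2 - 6*s + 1)Y - (1).
The right side is L{sin(9*t)} = 9/(s^2 + 81).
So (s^2 - 6*s + 1)Y = 9/(s^2 + 81) + (1).
Solve for Y(s) and write it as one ratio of polynomials.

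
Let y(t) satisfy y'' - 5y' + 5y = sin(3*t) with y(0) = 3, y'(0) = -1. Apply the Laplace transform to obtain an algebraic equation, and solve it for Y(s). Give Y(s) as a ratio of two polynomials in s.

Take the Laplace transform of both sides.
The derivative rules (L{y''} = s^2 Y - s·y(0) - y'(0) and L{y'} = sY - y(0), with y(0) = 3, y'(0) = -1) turn the left side into (s^2 - 5*s + 5)Y - (3*s - 16).
The right side is L{sin(3*t)} = 3/(s^2 + 9).
So (s^2 - 5*s + 5)Y = 3/(s^2 + 9) + (3*s - 16).
Divide through and combine into a single rational function.

Y(s) = (3*s^3 - 16*s^2 + 27*s - 141)/(s^4 - 5*s^3 + 14*s^2 - 45*s + 45)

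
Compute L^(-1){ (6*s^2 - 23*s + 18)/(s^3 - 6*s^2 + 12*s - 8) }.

Factor the denominator: s^3 - 6*s^2 + 12*s - 8 = (s - 2)^3.
Partial fraction decomposition gives [6/(s - 2)] + [(s - 2)^(-2)] + [-4/(s - 2)^3].
Invert each term: 6/(s - 2) ↔ 6e^(2t); 1/(s - 2)^2 ↔ t·e^(2t); -4/(s - 2)^3 ↔ (-2)t^2·e^(2t).

-2*t^2*exp(2*t) + t*exp(2*t) + 6*exp(2*t)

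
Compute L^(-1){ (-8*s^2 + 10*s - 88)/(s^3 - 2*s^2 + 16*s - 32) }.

-5*exp(2*t) + sin(4*t) - 3*cos(4*t)

Factor the denominator: s^3 - 2*s^2 + 16*s - 32 = (s - 2)*(s^2 + 16).
Partial fraction decomposition gives [-5/(s - 2)] + [-3*s/(s^2 + 16)] + [4/(s^2 + 16)].
Invert each term: -5/(s - 2) ↔ -5e^(2t); -3·s/(s^2 + 16) ↔ -3cos(4t); 1·4/(s^2 + 16) ↔ sin(4t).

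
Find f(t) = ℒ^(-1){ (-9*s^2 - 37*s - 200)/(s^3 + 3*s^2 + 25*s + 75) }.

f(t) = -5*sin(5*t) - 4*cos(5*t) - 5*exp(-3*t)

Factor the denominator: s^3 + 3*s^2 + 25*s + 75 = (s + 3)*(s^2 + 25).
Partial fraction decomposition gives [-5/(s + 3)] + [-4*s/(s^2 + 25)] + [-25/(s^2 + 25)].
Invert each term: -5/(s + 3) ↔ -5e^(-3t); -4·s/(s^2 + 25) ↔ -4cos(5t); -5·5/(s^2 + 25) ↔ -5sin(5t).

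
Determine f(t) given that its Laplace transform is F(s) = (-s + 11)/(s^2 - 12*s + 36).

Factor the denominator: s^2 - 12*s + 36 = (s - 6)^2.
Partial fraction decomposition gives [-1/(s - 6)] + [5/(s - 6)^2].
Invert each term: -1/(s - 6) ↔ -e^(6t); 5/(s - 6)^2 ↔ 5t·e^(6t).

f(t) = 5*t*exp(6*t) - exp(6*t)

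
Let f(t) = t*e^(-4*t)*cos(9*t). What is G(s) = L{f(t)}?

G(s) = (s - 5)*(s + 13)/(s^2 + 8*s + 97)^2

L{cos(9t)} = s/(s^2 + 81).
Multiplying by e^(-4t) shifts s → s + 4, so L{e^(-4*t)*cos(9*t)} = (s + 4)/((s + 4)^2 + 81).
Then apply L{t·g(t)} = -d/ds[H(s)] with H(s) = (s + 4)/((s + 4)^2 + 81):
differentiating 1 time and applying the sign gives (s - 5)*(s + 13)/(s^2 + 8*s + 97)^2.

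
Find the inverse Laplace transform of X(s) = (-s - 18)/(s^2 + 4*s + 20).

-4*exp(-2*t)*sin(4*t) - exp(-2*t)*cos(4*t)

Complete the square in the denominator: s^2 + 4*s + 20 = (s + 2)^2 + 4^2.
Split the numerator to match: -s - 18 = -1·(s + 2) - 4·4.
Invert each term: -1·(s + 2)/((s + 2)^2 + 16) ↔ -e^(-2t)cos(4t); -4·4/((s + 2)^2 + 16) ↔ -4e^(-2t)sin(4t).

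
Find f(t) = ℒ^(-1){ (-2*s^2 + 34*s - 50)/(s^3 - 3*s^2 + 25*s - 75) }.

Factor the denominator: s^3 - 3*s^2 + 25*s - 75 = (s - 3)*(s^2 + 25).
Partial fraction decomposition gives [1/(s - 3)] + [-3*s/(s^2 + 25)] + [25/(s^2 + 25)].
Invert each term: 1/(s - 3) ↔ e^(3t); -3·s/(s^2 + 25) ↔ -3cos(5t); 5·5/(s^2 + 25) ↔ 5sin(5t).

f(t) = exp(3*t) + 5*sin(5*t) - 3*cos(5*t)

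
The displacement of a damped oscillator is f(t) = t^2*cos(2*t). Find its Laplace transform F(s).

L{cos(2t)} = s/(s^2 + 4).
Then apply L{t^2·g(t)} = (-1)^2 d^2/ds^2[G(s)] with G(s) = s/(s^2 + 4):
differentiating 2 times and applying the sign gives 2*s*(s^2 - 12)/(s^2 + 4)^3.

F(s) = 2*s*(s^2 - 12)/(s^2 + 4)^3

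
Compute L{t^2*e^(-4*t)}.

2/(s + 4)^3

L{e^(-4t)} = 1/(s + 4).
Then apply L{t^2·g(t)} = (-1)^2 d^2/ds^2[G(s)] with G(s) = 1/(s + 4):
differentiating 2 times and applying the sign gives 2/(s + 4)^3.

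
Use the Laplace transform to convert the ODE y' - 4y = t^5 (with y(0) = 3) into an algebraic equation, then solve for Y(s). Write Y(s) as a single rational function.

Transform both sides with L{·}.
The derivative rules (L{y'} = sY - y(0) = sY - 3) turn the left side into (s - 4)Y - (3).
The right side is L{t^5} = 120/s^6.
So (s - 4)Y = 120/s^6 + (3).
Isolate Y and clear denominators.

Y(s) = (3*s^6 + 120)/(s^7 - 4*s^6)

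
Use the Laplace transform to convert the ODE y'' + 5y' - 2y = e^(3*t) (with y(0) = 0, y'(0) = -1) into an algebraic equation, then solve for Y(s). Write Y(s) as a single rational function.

Apply the Laplace transform to the equation.
Using L{y''} = s^2 Y - s·y(0) - y'(0) and L{y'} = sY - y(0), with y(0) = 0, y'(0) = -1, the left side becomes (s^2 + 5*s - 2)Y - (-1).
The right side is L{e^(3*t)} = 1/(s - 3).
So (s^2 + 5*s - 2)Y = 1/(s - 3) + (-1).
Isolate Y and clear denominators.

Y(s) = (-s + 4)/(s^3 + 2*s^2 - 17*s + 6)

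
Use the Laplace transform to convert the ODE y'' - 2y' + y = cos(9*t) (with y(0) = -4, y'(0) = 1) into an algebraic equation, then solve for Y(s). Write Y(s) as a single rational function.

Take the Laplace transform of both sides.
Using L{y''} = s^2 Y - s·y(0) - y'(0) and L{y'} = sY - y(0), with y(0) = -4, y'(0) = 1, the left side becomes (s^2 - 2*s + 1)Y - (-4*s + 9).
The right side is L{cos(9*t)} = s/(s^2 + 81).
So (s^2 - 2*s + 1)Y = s/(s^2 + 81) + (-4*s + 9).
Solve for Y(s) and write it as one ratio of polynomials.

Y(s) = (-4*s^3 + 9*s^2 - 323*s + 729)/(s^4 - 2*s^3 + 82*s^2 - 162*s + 81)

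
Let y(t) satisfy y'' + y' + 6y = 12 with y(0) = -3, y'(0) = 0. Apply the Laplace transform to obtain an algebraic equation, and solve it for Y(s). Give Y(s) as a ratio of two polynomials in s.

Apply the Laplace transform to the equation.
Using L{y''} = s^2 Y - s·y(0) - y'(0) and L{y'} = sY - y(0), with y(0) = -3, y'(0) = 0, the left side becomes (s^2 + s + 6)Y - (-3*s - 3).
The right side is L{12} = 12/s.
So (s^2 + s + 6)Y = 12/s + (-3*s - 3).
Isolate Y and clear denominators.

Y(s) = (-3*s^2 - 3*s + 12)/(s^3 + s^2 + 6*s)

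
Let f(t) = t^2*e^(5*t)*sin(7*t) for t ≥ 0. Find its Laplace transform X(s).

L{sin(7t)} = 7/(s^2 + 49).
Multiplying by e^(5t) shifts s → s - 5, so L{e^(5*t)*sin(7*t)} = 7/((s - 5)^2 + 49).
Then apply L{t^2·g(t)} = (-1)^2 d^2/ds^2[G(s)] with G(s) = 7/((s - 5)^2 + 49):
differentiating 2 times and applying the sign gives 14*(3*s^2 - 30*s + 26)/(s^2 - 10*s + 74)^3.

X(s) = 14*(3*s^2 - 30*s + 26)/(s^2 - 10*s + 74)^3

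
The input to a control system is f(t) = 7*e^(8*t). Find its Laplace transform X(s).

L{7} = 7/s.
By the first shifting theorem, multiplying by e^(8t) replaces s with s - 8.

X(s) = 7/(s - 8)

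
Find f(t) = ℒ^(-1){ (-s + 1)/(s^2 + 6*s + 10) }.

f(t) = 4*exp(-3*t)*sin(t) - exp(-3*t)*cos(t)

Complete the square in the denominator: s^2 + 6*s + 10 = (s + 3)^2 + 1^2.
Split the numerator to match: -s + 1 = -1·(s + 3) + 4·1.
Invert each term: -1·(s + 3)/((s + 3)^2 + 1) ↔ -e^(-3t)cos(t); 4·1/((s + 3)^2 + 1) ↔ 4e^(-3t)sin(t).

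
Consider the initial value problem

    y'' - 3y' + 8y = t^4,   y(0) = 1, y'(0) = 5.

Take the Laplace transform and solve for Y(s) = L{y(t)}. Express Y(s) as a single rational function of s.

Y(s) = (s^6 + 2*s^5 + 24)/(s^7 - 3*s^6 + 8*s^5)

Laplace-transform each side.
With L{y''} = s^2 Y - s·y(0) - y'(0) and L{y'} = sY - y(0), with y(0) = 1, y'(0) = 5: the LHS transforms to (s^2 - 3*s + 8)Y - (s + 2).
The right side is L{t^4} = 24/s^5.
So (s^2 - 3*s + 8)Y = 24/s^5 + (s + 2).
Divide through and combine into a single rational function.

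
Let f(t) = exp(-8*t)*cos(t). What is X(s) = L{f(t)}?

L{cos(t)} = s/(s^2 + 1).
By the first shifting theorem, multiplying by e^(-8t) replaces s with s + 8.

X(s) = (s + 8)/((s + 8)^2 + 1)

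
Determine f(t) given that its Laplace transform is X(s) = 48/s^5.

Since L{t^4} = 4!/s^5 = 24/s^5, the inverse is t^4, scaled by 2.

f(t) = 2*t^4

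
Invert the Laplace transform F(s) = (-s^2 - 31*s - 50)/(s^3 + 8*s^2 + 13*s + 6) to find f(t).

f(t) = -4*t*exp(-t) - 5*exp(-t) + 4*exp(-6*t)

Factor the denominator: s^3 + 8*s^2 + 13*s + 6 = (s + 1)^2*(s + 6).
Partial fraction decomposition gives [-5/(s + 1)] + [-4/(s + 1)^2] + [4/(s + 6)].
Invert each term: -5/(s + 1) ↔ -5e^(-t); -4/(s + 1)^2 ↔ -4t·e^(-t); 4/(s + 6) ↔ 4e^(-6t).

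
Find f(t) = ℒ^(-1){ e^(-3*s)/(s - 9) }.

f(t) = Heaviside(t - 3)*(exp(9*t - 27))

The factor e^(-3s) signals a time shift by c = 3 (second shifting theorem).
L{e^(9t)} = 1/(s - 9), so L^-1{1/(s - 9)} = e^(9*t).
Hence the inverse is u(t - 3) times that function evaluated at t - 3.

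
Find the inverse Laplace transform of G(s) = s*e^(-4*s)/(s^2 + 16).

Heaviside(t - 4)*(cos(4*t - 16))

The factor e^(-4s) signals a time shift by c = 4 (second shifting theorem).
L{cos(4t)} = s/(s^2 + 16), so L^-1{s/(s^2 + 16)} = cos(4*t).
Hence the inverse is u(t - 4) times that function evaluated at t - 4.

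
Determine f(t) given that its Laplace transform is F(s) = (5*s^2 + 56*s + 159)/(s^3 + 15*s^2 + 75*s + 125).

Factor the denominator: s^3 + 15*s^2 + 75*s + 125 = (s + 5)^3.
Partial fraction decomposition gives [5/(s + 5)] + [6/(s + 5)^2] + [4/(s + 5)^3].
Invert each term: 5/(s + 5) ↔ 5e^(-5t); 6/(s + 5)^2 ↔ 6t·e^(-5t); 4/(s + 5)^3 ↔ (2)t^2·e^(-5t).

f(t) = 2*t^2*exp(-5*t) + 6*t*exp(-5*t) + 5*exp(-5*t)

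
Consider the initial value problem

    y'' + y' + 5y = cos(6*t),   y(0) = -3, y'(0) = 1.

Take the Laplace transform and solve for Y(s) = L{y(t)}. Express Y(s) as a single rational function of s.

Y(s) = (-3*s^3 - 2*s^2 - 107*s - 72)/(s^4 + s^3 + 41*s^2 + 36*s + 180)

Laplace-transform each side.
The derivative rules (L{y''} = s^2 Y - s·y(0) - y'(0) and L{y'} = sY - y(0), with y(0) = -3, y'(0) = 1) turn the left side into (s^2 + s + 5)Y - (-3*s - 2).
The right side is L{cos(6*t)} = s/(s^2 + 36).
So (s^2 + s + 5)Y = s/(s^2 + 36) + (-3*s - 2).
Divide through and combine into a single rational function.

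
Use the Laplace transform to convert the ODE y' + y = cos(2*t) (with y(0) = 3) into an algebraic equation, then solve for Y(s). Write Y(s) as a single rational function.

Y(s) = (3*s^2 + s + 12)/(s^3 + s^2 + 4*s + 4)

Apply the Laplace transform to the equation.
With L{y'} = sY - y(0) = sY - 3: the LHS transforms to (s + 1)Y - (3).
The right side is L{cos(2*t)} = s/(s^2 + 4).
So (s + 1)Y = s/(s^2 + 4) + (3).
Isolate Y and clear denominators.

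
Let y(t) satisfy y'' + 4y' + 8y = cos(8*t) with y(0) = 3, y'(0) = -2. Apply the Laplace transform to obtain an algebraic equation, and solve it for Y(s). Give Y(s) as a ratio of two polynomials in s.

Y(s) = (3*s^3 + 10*s^2 + 193*s + 640)/(s^4 + 4*s^3 + 72*s^2 + 256*s + 512)

Take the Laplace transform of both sides.
With L{y''} = s^2 Y - s·y(0) - y'(0) and L{y'} = sY - y(0), with y(0) = 3, y'(0) = -2: the LHS transforms to (s^2 + 4*s + 8)Y - (3*s + 10).
The right side is L{cos(8*t)} = s/(s^2 + 64).
So (s^2 + 4*s + 8)Y = s/(s^2 + 64) + (3*s + 10).
Divide through and combine into a single rational function.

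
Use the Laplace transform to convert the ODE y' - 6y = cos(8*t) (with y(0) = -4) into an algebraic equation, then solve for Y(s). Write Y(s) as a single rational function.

Y(s) = (-4*s^2 + s - 256)/(s^3 - 6*s^2 + 64*s - 384)

Take the Laplace transform of both sides.
With L{y'} = sY - y(0) = sY - (-4): the LHS transforms to (s - 6)Y - (-4).
The right side is L{cos(8*t)} = s/(s^2 + 64).
So (s - 6)Y = s/(s^2 + 64) + (-4).
Isolate Y and clear denominators.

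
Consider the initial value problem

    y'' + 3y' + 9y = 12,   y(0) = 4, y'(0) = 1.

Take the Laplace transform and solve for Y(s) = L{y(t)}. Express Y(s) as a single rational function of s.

Take the Laplace transform of both sides.
With L{y''} = s^2 Y - s·y(0) - y'(0) and L{y'} = sY - y(0), with y(0) = 4, y'(0) = 1: the LHS transforms to (s^2 + 3*s + 9)Y - (4*s + 13).
The right side is L{12} = 12/s.
So (s^2 + 3*s + 9)Y = 12/s + (4*s + 13).
Divide through and combine into a single rational function.

Y(s) = (4*s^2 + 13*s + 12)/(s^3 + 3*s^2 + 9*s)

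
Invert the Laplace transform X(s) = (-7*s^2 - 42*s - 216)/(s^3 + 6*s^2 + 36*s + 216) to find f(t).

Factor the denominator: s^3 + 6*s^2 + 36*s + 216 = (s + 6)*(s^2 + 36).
Partial fraction decomposition gives [-3/(s + 6)] + [-4*s/(s^2 + 36)] + [-18/(s^2 + 36)].
Invert each term: -3/(s + 6) ↔ -3e^(-6t); -4·s/(s^2 + 36) ↔ -4cos(6t); -3·6/(s^2 + 36) ↔ -3sin(6t).

f(t) = -3*sin(6*t) - 4*cos(6*t) - 3*exp(-6*t)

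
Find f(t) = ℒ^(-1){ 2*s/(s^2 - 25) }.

f(t) = 2*cosh(5*t)

Since L{cosh(5t)} = s/(s^2 - 25), the inverse is cosh(5*t), scaled by 2.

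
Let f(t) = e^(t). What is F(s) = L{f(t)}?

L{e^(t)} = 1/(s - 1).

F(s) = 1/(s - 1)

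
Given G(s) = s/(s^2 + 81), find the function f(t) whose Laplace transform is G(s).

Since L{cos(9t)} = s/(s^2 + 81), the inverse is cos(9*t).

f(t) = cos(9*t)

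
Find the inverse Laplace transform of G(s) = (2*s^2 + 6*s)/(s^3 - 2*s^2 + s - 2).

Factor the denominator: s^3 - 2*s^2 + s - 2 = (s - 2)*(s^2 + 1).
Partial fraction decomposition gives [4/(s - 2)] + [-2*s/(s^2 + 1)] + [2/(s^2 + 1)].
Invert each term: 4/(s - 2) ↔ 4e^(2t); -2·s/(s^2 + 1) ↔ -2cos(t); 2·1/(s^2 + 1) ↔ 2sin(t).

4*exp(2*t) + 2*sin(t) - 2*cos(t)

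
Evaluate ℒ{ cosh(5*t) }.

L{cosh(5t)} = s/(s^2 - 25).

s/(s^2 - 25)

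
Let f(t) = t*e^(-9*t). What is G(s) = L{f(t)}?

G(s) = (s + 9)^(-2)

L{e^(-9t)} = 1/(s + 9).
Then apply L{t·g(t)} = -d/ds[H(s)] with H(s) = 1/(s + 9):
differentiating 1 time and applying the sign gives (s + 9)^(-2).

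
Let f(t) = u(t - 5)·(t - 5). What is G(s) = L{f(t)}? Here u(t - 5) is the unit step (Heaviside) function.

By the second shifting theorem, L{u(t - c)·g(t - c)} = e^(-cs)·H(s) with c = 5 and H(s) = L{g(t)}.
L{t} = 1!/s^2 = 1/s^2.

G(s) = exp(-5*s)/s^2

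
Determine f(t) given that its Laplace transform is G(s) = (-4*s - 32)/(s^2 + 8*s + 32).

f(t) = -4*exp(-4*t)*sin(4*t) - 4*exp(-4*t)*cos(4*t)

Complete the square in the denominator: s^2 + 8*s + 32 = (s + 4)^2 + 4^2.
Split the numerator to match: -4*s - 32 = -4·(s + 4) - 4·4.
Invert each term: -4·(s + 4)/((s + 4)^2 + 16) ↔ -4e^(-4t)cos(4t); -4·4/((s + 4)^2 + 16) ↔ -4e^(-4t)sin(4t).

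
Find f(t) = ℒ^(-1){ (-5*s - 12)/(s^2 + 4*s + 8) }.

Complete the square in the denominator: s^2 + 4*s + 8 = (s + 2)^2 + 2^2.
Split the numerator to match: -5*s - 12 = -5·(s + 2) - 1·2.
Invert each term: -5·(s + 2)/((s + 2)^2 + 4) ↔ -5e^(-2t)cos(2t); -1·2/((s + 2)^2 + 4) ↔ -e^(-2t)sin(2t).

f(t) = -exp(-2*t)*sin(2*t) - 5*exp(-2*t)*cos(2*t)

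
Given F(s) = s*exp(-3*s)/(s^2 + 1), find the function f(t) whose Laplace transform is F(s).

f(t) = Heaviside(t - 3)*(cos(t - 3))

The factor e^(-3s) signals a time shift by c = 3 (second shifting theorem).
L{cos(t)} = s/(s^2 + 1), so L^-1{s/(s^2 + 1)} = cos(t).
Hence the inverse is u(t - 3) times that function evaluated at t - 3.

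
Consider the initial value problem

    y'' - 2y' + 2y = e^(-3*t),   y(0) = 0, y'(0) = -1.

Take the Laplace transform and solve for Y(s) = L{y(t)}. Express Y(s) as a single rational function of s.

Laplace-transform each side.
Using L{y''} = s^2 Y - s·y(0) - y'(0) and L{y'} = sY - y(0), with y(0) = 0, y'(0) = -1, the left side becomes (s^2 - 2*s + 2)Y - (-1).
The right side is L{e^(-3*t)} = 1/(s + 3).
So (s^2 - 2*s + 2)Y = 1/(s + 3) + (-1).
Isolate Y and clear denominators.

Y(s) = (-s - 2)/(s^3 + s^2 - 4*s + 6)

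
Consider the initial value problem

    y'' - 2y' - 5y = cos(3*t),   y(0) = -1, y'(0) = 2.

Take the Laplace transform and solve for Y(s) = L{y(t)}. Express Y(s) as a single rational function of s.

Y(s) = (-s^3 + 4*s^2 - 8*s + 36)/(s^4 - 2*s^3 + 4*s^2 - 18*s - 45)

Transform both sides with L{·}.
Using L{y''} = s^2 Y - s·y(0) - y'(0) and L{y'} = sY - y(0), with y(0) = -1, y'(0) = 2, the left side becomes (s^2 - 2*s - 5)Y - (-s + 4).
The right side is L{cos(3*t)} = s/(s^2 + 9).
So (s^2 - 2*s - 5)Y = s/(s^2 + 9) + (-s + 4).
Solve for Y(s) and write it as one ratio of polynomials.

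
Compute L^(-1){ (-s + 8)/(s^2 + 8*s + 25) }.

Complete the square in the denominator: s^2 + 8*s + 25 = (s + 4)^2 + 3^2.
Split the numerator to match: -s + 8 = -1·(s + 4) + 4·3.
Invert each term: -1·(s + 4)/((s + 4)^2 + 9) ↔ -e^(-4t)cos(3t); 4·3/((s + 4)^2 + 9) ↔ 4e^(-4t)sin(3t).

4*exp(-4*t)*sin(3*t) - exp(-4*t)*cos(3*t)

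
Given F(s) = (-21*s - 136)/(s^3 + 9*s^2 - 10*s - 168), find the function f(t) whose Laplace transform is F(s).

f(t) = -2*exp(4*t) + exp(-6*t) + exp(-7*t)

Factor the denominator: s^3 + 9*s^2 - 10*s - 168 = (s - 4)*(s + 6)*(s + 7).
Partial fraction decomposition gives [1/(s + 7)] + [-2/(s - 4)] + [1/(s + 6)].
Invert each term: 1/(s + 7) ↔ e^(-7t); -2/(s - 4) ↔ -2e^(4t); 1/(s + 6) ↔ e^(-6t).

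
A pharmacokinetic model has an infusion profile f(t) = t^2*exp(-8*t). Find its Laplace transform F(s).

F(s) = 2/(s + 8)^3

L{e^(-8t)} = 1/(s + 8).
Then apply L{t^2·g(t)} = (-1)^2 d^2/ds^2[G(s)] with G(s) = 1/(s + 8):
differentiating 2 times and applying the sign gives 2/(s + 8)^3.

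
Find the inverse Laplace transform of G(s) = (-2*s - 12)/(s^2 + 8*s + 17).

-4*exp(-4*t)*sin(t) - 2*exp(-4*t)*cos(t)

Complete the square in the denominator: s^2 + 8*s + 17 = (s + 4)^2 + 1^2.
Split the numerator to match: -2*s - 12 = -2·(s + 4) - 4·1.
Invert each term: -2·(s + 4)/((s + 4)^2 + 1) ↔ -2e^(-4t)cos(t); -4·1/((s + 4)^2 + 1) ↔ -4e^(-4t)sin(t).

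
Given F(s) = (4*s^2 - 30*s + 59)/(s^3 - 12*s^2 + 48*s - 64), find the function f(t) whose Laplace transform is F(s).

Factor the denominator: s^3 - 12*s^2 + 48*s - 64 = (s - 4)^3.
Partial fraction decomposition gives [4/(s - 4)] + [2/(s - 4)^2] + [3/(s - 4)^3].
Invert each term: 4/(s - 4) ↔ 4e^(4t); 2/(s - 4)^2 ↔ 2t·e^(4t); 3/(s - 4)^3 ↔ (3/2)t^2·e^(4t).

f(t) = 3*t^2*exp(4*t)/2 + 2*t*exp(4*t) + 4*exp(4*t)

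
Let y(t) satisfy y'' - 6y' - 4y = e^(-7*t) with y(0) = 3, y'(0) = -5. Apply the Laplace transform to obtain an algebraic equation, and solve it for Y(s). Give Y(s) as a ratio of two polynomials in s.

Take the Laplace transform of both sides.
With L{y''} = s^2 Y - s·y(0) - y'(0) and L{y'} = sY - y(0), with y(0) = 3, y'(0) = -5: the LHS transforms to (s^2 - 6*s - 4)Y - (3*s - 23).
The right side is L{e^(-7*t)} = 1/(s + 7).
So (s^2 - 6*s - 4)Y = 1/(s + 7) + (3*s - 23).
Isolate Y and clear denominators.

Y(s) = (3*s^2 - 2*s - 160)/(s^3 + s^2 - 46*s - 28)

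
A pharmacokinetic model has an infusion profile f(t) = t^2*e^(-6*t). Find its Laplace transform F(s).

F(s) = 2/(s + 6)^3

L{e^(-6t)} = 1/(s + 6).
Then apply L{t^2·g(t)} = (-1)^2 d^2/ds^2[G(s)] with G(s) = 1/(s + 6):
differentiating 2 times and applying the sign gives 2/(s + 6)^3.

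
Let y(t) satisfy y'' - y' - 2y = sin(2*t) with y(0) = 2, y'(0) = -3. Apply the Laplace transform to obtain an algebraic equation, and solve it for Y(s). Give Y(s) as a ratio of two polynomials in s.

Y(s) = (2*s^3 - 5*s^2 + 8*s - 18)/(s^4 - s^3 + 2*s^2 - 4*s - 8)

Apply the Laplace transform to the equation.
The derivative rules (L{y''} = s^2 Y - s·y(0) - y'(0) and L{y'} = sY - y(0), with y(0) = 2, y'(0) = -3) turn the left side into (s^2 - s - 2)Y - (2*s - 5).
The right side is L{sin(2*t)} = 2/(s^2 + 4).
So (s^2 - s - 2)Y = 2/(s^2 + 4) + (2*s - 5).
Divide through and combine into a single rational function.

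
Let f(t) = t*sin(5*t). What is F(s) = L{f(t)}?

L{sin(5t)} = 5/(s^2 + 25).
Then apply L{t·g(t)} = -d/ds[G(s)] with G(s) = 5/(s^2 + 25):
differentiating 1 time and applying the sign gives 10*s/(s^2 + 25)^2.

F(s) = 10*s/(s^2 + 25)^2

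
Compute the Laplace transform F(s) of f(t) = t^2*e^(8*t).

F(s) = 2/(s - 8)^3

L{e^(8t)} = 1/(s - 8).
Then apply L{t^2·g(t)} = (-1)^2 d^2/ds^2[G(s)] with G(s) = 1/(s - 8):
differentiating 2 times and applying the sign gives 2/(s - 8)^3.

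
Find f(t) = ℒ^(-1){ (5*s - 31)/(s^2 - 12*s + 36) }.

Factor the denominator: s^2 - 12*s + 36 = (s - 6)^2.
Partial fraction decomposition gives [5/(s - 6)] + [-1/(s - 6)^2].
Invert each term: 5/(s - 6) ↔ 5e^(6t); -1/(s - 6)^2 ↔ -t·e^(6t).

f(t) = -t*exp(6*t) + 5*exp(6*t)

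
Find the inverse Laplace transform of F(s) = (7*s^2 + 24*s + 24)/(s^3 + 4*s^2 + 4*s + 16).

Factor the denominator: s^3 + 4*s^2 + 4*s + 16 = (s + 4)*(s^2 + 4).
Partial fraction decomposition gives [2/(s + 4)] + [5*s/(s^2 + 4)] + [4/(s^2 + 4)].
Invert each term: 2/(s + 4) ↔ 2e^(-4t); 5·s/(s^2 + 4) ↔ 5cos(2t); 2·2/(s^2 + 4) ↔ 2sin(2t).

2*sin(2*t) + 5*cos(2*t) + 2*exp(-4*t)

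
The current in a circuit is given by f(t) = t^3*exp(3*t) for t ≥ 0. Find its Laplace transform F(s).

F(s) = 6/(s - 3)^4

L{t^3} = 3!/s^4 = 6/s^4.
By the first shifting theorem, multiplying by e^(3t) replaces s with s - 3.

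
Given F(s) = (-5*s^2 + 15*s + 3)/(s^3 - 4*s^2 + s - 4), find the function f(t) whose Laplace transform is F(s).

Factor the denominator: s^3 - 4*s^2 + s - 4 = (s - 4)*(s^2 + 1).
Partial fraction decomposition gives [-1/(s - 4)] + [-4*s/(s^2 + 1)] + [-1/(s^2 + 1)].
Invert each term: -1/(s - 4) ↔ -e^(4t); -4·s/(s^2 + 1) ↔ -4cos(t); -1·1/(s^2 + 1) ↔ -sin(t).

f(t) = -exp(4*t) - sin(t) - 4*cos(t)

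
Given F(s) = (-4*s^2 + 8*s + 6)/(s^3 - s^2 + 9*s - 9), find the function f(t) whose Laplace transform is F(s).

f(t) = exp(t) + sin(3*t) - 5*cos(3*t)

Factor the denominator: s^3 - s^2 + 9*s - 9 = (s - 1)*(s^2 + 9).
Partial fraction decomposition gives [1/(s - 1)] + [-5*s/(s^2 + 9)] + [3/(s^2 + 9)].
Invert each term: 1/(s - 1) ↔ e^(t); -5·s/(s^2 + 9) ↔ -5cos(3t); 1·3/(s^2 + 9) ↔ sin(3t).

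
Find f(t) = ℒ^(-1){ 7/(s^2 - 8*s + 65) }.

Rewrite the denominator: s^2 - 8*s + 65 = (s - 4)^2 + 49.
The form in (s - 4) signals a first-shifting-theorem factor e^(4t).
Since L{sin(7t)} = 7/(s^2 + 49), the inverse is e^(4*t)*sin(7*t).

f(t) = exp(4*t)*sin(7*t)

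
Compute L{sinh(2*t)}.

L{sinh(2t)} = 2/(s^2 - 4).

2/(s^2 - 4)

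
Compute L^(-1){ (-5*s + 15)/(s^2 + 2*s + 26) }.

Complete the square in the denominator: s^2 + 2*s + 26 = (s + 1)^2 + 5^2.
Split the numerator to match: -5*s + 15 = -5·(s + 1) + 4·5.
Invert each term: -5·(s + 1)/((s + 1)^2 + 25) ↔ -5e^(-t)cos(5t); 4·5/((s + 1)^2 + 25) ↔ 4e^(-t)sin(5t).

4*exp(-t)*sin(5*t) - 5*exp(-t)*cos(5*t)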